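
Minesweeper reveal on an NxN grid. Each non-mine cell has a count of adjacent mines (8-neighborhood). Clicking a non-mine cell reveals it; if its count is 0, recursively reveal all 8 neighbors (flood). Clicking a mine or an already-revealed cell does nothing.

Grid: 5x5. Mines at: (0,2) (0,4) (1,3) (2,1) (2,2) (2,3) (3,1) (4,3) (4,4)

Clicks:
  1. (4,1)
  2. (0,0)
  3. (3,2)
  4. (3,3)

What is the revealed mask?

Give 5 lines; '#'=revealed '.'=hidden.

Answer: ##...
##...
.....
..##.
.#...

Derivation:
Click 1 (4,1) count=1: revealed 1 new [(4,1)] -> total=1
Click 2 (0,0) count=0: revealed 4 new [(0,0) (0,1) (1,0) (1,1)] -> total=5
Click 3 (3,2) count=5: revealed 1 new [(3,2)] -> total=6
Click 4 (3,3) count=4: revealed 1 new [(3,3)] -> total=7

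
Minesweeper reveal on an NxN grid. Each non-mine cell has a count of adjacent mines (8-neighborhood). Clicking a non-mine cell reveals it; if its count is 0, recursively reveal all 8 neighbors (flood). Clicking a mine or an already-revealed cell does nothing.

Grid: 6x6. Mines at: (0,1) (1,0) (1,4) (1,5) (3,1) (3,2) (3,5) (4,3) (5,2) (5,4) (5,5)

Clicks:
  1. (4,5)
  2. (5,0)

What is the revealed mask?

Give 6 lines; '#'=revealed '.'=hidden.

Answer: ......
......
......
......
##...#
##....

Derivation:
Click 1 (4,5) count=3: revealed 1 new [(4,5)] -> total=1
Click 2 (5,0) count=0: revealed 4 new [(4,0) (4,1) (5,0) (5,1)] -> total=5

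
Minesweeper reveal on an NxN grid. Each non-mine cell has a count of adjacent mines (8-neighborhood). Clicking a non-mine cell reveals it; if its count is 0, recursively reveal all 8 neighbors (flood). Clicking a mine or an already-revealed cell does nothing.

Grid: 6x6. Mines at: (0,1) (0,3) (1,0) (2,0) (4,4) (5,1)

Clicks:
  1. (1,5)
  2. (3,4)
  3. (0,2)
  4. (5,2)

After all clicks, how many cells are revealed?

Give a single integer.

Click 1 (1,5) count=0: revealed 20 new [(0,4) (0,5) (1,1) (1,2) (1,3) (1,4) (1,5) (2,1) (2,2) (2,3) (2,4) (2,5) (3,1) (3,2) (3,3) (3,4) (3,5) (4,1) (4,2) (4,3)] -> total=20
Click 2 (3,4) count=1: revealed 0 new [(none)] -> total=20
Click 3 (0,2) count=2: revealed 1 new [(0,2)] -> total=21
Click 4 (5,2) count=1: revealed 1 new [(5,2)] -> total=22

Answer: 22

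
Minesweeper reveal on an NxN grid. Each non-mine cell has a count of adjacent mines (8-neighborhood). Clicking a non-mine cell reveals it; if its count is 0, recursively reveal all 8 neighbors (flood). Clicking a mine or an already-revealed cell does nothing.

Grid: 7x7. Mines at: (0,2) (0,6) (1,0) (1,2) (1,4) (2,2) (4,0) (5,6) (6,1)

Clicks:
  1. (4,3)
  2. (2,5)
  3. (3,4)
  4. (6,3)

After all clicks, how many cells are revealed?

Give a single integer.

Answer: 27

Derivation:
Click 1 (4,3) count=0: revealed 27 new [(1,5) (1,6) (2,3) (2,4) (2,5) (2,6) (3,1) (3,2) (3,3) (3,4) (3,5) (3,6) (4,1) (4,2) (4,3) (4,4) (4,5) (4,6) (5,1) (5,2) (5,3) (5,4) (5,5) (6,2) (6,3) (6,4) (6,5)] -> total=27
Click 2 (2,5) count=1: revealed 0 new [(none)] -> total=27
Click 3 (3,4) count=0: revealed 0 new [(none)] -> total=27
Click 4 (6,3) count=0: revealed 0 new [(none)] -> total=27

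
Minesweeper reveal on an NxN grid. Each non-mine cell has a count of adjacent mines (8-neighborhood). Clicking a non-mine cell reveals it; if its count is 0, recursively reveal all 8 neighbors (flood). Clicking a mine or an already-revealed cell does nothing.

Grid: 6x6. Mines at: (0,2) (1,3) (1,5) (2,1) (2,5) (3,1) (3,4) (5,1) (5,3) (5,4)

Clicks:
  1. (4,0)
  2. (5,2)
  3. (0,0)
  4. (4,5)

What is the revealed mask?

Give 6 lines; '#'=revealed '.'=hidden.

Answer: ##....
##....
......
......
#....#
..#...

Derivation:
Click 1 (4,0) count=2: revealed 1 new [(4,0)] -> total=1
Click 2 (5,2) count=2: revealed 1 new [(5,2)] -> total=2
Click 3 (0,0) count=0: revealed 4 new [(0,0) (0,1) (1,0) (1,1)] -> total=6
Click 4 (4,5) count=2: revealed 1 new [(4,5)] -> total=7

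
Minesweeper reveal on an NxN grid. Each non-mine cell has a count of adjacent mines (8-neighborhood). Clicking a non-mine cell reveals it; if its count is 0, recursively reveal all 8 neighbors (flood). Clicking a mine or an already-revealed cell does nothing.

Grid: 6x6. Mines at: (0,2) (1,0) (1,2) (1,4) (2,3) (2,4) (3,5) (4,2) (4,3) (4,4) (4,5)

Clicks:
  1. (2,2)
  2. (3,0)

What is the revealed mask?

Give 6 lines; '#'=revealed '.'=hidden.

Answer: ......
......
###...
##....
##....
##....

Derivation:
Click 1 (2,2) count=2: revealed 1 new [(2,2)] -> total=1
Click 2 (3,0) count=0: revealed 8 new [(2,0) (2,1) (3,0) (3,1) (4,0) (4,1) (5,0) (5,1)] -> total=9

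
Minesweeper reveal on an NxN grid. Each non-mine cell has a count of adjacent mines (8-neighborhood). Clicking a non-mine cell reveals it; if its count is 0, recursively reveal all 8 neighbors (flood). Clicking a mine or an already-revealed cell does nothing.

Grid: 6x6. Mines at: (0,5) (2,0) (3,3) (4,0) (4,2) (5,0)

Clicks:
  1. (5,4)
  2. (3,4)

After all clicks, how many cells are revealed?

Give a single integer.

Answer: 12

Derivation:
Click 1 (5,4) count=0: revealed 12 new [(1,4) (1,5) (2,4) (2,5) (3,4) (3,5) (4,3) (4,4) (4,5) (5,3) (5,4) (5,5)] -> total=12
Click 2 (3,4) count=1: revealed 0 new [(none)] -> total=12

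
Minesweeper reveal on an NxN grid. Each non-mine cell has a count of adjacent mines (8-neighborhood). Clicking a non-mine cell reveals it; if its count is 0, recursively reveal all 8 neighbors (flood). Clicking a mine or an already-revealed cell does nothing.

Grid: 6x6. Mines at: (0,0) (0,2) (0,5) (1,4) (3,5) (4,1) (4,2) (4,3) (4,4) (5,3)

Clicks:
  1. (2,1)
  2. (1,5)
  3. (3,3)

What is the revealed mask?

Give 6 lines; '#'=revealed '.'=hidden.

Answer: ......
####.#
####..
####..
......
......

Derivation:
Click 1 (2,1) count=0: revealed 12 new [(1,0) (1,1) (1,2) (1,3) (2,0) (2,1) (2,2) (2,3) (3,0) (3,1) (3,2) (3,3)] -> total=12
Click 2 (1,5) count=2: revealed 1 new [(1,5)] -> total=13
Click 3 (3,3) count=3: revealed 0 new [(none)] -> total=13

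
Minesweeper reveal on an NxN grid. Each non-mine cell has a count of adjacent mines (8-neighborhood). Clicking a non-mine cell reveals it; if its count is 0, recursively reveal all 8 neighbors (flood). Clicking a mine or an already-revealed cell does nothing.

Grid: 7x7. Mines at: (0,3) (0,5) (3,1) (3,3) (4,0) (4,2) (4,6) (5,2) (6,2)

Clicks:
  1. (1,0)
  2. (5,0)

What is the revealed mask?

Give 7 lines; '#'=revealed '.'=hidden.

Answer: ###....
###....
###....
.......
.......
#......
.......

Derivation:
Click 1 (1,0) count=0: revealed 9 new [(0,0) (0,1) (0,2) (1,0) (1,1) (1,2) (2,0) (2,1) (2,2)] -> total=9
Click 2 (5,0) count=1: revealed 1 new [(5,0)] -> total=10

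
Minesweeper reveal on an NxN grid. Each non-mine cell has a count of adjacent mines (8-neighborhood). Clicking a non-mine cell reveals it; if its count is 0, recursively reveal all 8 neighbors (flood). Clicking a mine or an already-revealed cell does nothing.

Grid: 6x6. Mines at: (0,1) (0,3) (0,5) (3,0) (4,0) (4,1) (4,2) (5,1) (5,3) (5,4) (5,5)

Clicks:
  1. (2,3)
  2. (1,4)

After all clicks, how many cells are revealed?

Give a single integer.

Click 1 (2,3) count=0: revealed 18 new [(1,1) (1,2) (1,3) (1,4) (1,5) (2,1) (2,2) (2,3) (2,4) (2,5) (3,1) (3,2) (3,3) (3,4) (3,5) (4,3) (4,4) (4,5)] -> total=18
Click 2 (1,4) count=2: revealed 0 new [(none)] -> total=18

Answer: 18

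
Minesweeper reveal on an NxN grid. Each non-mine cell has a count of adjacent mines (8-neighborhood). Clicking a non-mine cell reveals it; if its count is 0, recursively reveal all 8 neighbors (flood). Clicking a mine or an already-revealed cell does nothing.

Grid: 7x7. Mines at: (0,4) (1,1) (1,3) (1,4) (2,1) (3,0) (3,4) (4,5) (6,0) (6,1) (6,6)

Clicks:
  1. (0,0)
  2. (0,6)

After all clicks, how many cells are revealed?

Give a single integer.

Click 1 (0,0) count=1: revealed 1 new [(0,0)] -> total=1
Click 2 (0,6) count=0: revealed 8 new [(0,5) (0,6) (1,5) (1,6) (2,5) (2,6) (3,5) (3,6)] -> total=9

Answer: 9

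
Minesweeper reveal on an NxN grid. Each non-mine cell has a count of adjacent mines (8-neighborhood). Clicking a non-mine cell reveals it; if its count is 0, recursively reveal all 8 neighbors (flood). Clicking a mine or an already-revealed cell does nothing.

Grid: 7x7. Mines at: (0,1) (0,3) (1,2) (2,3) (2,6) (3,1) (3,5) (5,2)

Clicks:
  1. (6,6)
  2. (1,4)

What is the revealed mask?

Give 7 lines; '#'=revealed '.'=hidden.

Click 1 (6,6) count=0: revealed 12 new [(4,3) (4,4) (4,5) (4,6) (5,3) (5,4) (5,5) (5,6) (6,3) (6,4) (6,5) (6,6)] -> total=12
Click 2 (1,4) count=2: revealed 1 new [(1,4)] -> total=13

Answer: .......
....#..
.......
.......
...####
...####
...####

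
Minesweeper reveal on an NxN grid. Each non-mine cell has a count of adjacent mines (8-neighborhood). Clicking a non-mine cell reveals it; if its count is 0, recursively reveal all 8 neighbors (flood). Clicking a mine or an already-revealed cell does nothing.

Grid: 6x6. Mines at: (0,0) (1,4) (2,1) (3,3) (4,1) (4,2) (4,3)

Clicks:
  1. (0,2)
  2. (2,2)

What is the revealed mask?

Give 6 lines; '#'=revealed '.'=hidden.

Answer: .###..
.###..
..#...
......
......
......

Derivation:
Click 1 (0,2) count=0: revealed 6 new [(0,1) (0,2) (0,3) (1,1) (1,2) (1,3)] -> total=6
Click 2 (2,2) count=2: revealed 1 new [(2,2)] -> total=7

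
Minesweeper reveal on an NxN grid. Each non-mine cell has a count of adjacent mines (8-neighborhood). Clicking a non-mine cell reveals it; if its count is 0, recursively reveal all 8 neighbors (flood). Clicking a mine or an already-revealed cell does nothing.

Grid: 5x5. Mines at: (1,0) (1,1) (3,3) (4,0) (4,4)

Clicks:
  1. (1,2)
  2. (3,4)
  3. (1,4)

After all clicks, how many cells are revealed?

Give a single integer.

Answer: 10

Derivation:
Click 1 (1,2) count=1: revealed 1 new [(1,2)] -> total=1
Click 2 (3,4) count=2: revealed 1 new [(3,4)] -> total=2
Click 3 (1,4) count=0: revealed 8 new [(0,2) (0,3) (0,4) (1,3) (1,4) (2,2) (2,3) (2,4)] -> total=10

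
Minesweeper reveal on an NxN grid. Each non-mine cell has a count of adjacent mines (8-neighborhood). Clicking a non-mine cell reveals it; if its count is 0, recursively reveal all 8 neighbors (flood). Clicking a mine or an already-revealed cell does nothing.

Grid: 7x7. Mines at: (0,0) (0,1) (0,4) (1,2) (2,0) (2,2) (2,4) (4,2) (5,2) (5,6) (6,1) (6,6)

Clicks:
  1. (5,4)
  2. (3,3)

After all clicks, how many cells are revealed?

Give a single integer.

Answer: 12

Derivation:
Click 1 (5,4) count=0: revealed 12 new [(3,3) (3,4) (3,5) (4,3) (4,4) (4,5) (5,3) (5,4) (5,5) (6,3) (6,4) (6,5)] -> total=12
Click 2 (3,3) count=3: revealed 0 new [(none)] -> total=12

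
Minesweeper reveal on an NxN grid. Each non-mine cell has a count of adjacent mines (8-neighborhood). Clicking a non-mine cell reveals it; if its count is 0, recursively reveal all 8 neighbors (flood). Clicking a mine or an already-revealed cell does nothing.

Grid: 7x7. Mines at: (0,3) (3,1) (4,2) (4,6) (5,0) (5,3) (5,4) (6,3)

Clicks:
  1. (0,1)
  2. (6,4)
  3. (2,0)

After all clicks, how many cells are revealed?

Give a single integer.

Answer: 10

Derivation:
Click 1 (0,1) count=0: revealed 9 new [(0,0) (0,1) (0,2) (1,0) (1,1) (1,2) (2,0) (2,1) (2,2)] -> total=9
Click 2 (6,4) count=3: revealed 1 new [(6,4)] -> total=10
Click 3 (2,0) count=1: revealed 0 new [(none)] -> total=10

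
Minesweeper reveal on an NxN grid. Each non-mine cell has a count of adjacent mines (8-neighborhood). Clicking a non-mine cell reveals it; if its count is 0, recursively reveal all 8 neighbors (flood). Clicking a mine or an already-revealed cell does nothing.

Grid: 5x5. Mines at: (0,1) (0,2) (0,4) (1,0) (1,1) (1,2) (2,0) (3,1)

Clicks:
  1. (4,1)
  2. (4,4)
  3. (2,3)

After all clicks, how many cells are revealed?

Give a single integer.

Click 1 (4,1) count=1: revealed 1 new [(4,1)] -> total=1
Click 2 (4,4) count=0: revealed 11 new [(1,3) (1,4) (2,2) (2,3) (2,4) (3,2) (3,3) (3,4) (4,2) (4,3) (4,4)] -> total=12
Click 3 (2,3) count=1: revealed 0 new [(none)] -> total=12

Answer: 12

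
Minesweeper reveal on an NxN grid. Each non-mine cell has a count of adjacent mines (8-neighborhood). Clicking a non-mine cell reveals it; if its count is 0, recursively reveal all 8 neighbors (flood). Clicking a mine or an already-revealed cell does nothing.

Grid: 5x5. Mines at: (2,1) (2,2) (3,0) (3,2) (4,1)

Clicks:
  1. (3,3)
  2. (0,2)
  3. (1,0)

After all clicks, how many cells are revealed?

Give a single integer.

Answer: 16

Derivation:
Click 1 (3,3) count=2: revealed 1 new [(3,3)] -> total=1
Click 2 (0,2) count=0: revealed 15 new [(0,0) (0,1) (0,2) (0,3) (0,4) (1,0) (1,1) (1,2) (1,3) (1,4) (2,3) (2,4) (3,4) (4,3) (4,4)] -> total=16
Click 3 (1,0) count=1: revealed 0 new [(none)] -> total=16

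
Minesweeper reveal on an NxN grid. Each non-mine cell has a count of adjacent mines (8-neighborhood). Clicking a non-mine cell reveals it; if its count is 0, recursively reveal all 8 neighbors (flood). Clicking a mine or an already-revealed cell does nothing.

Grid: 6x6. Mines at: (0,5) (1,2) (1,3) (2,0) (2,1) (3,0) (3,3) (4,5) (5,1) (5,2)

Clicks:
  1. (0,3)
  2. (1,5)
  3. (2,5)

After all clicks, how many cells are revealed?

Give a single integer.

Answer: 7

Derivation:
Click 1 (0,3) count=2: revealed 1 new [(0,3)] -> total=1
Click 2 (1,5) count=1: revealed 1 new [(1,5)] -> total=2
Click 3 (2,5) count=0: revealed 5 new [(1,4) (2,4) (2,5) (3,4) (3,5)] -> total=7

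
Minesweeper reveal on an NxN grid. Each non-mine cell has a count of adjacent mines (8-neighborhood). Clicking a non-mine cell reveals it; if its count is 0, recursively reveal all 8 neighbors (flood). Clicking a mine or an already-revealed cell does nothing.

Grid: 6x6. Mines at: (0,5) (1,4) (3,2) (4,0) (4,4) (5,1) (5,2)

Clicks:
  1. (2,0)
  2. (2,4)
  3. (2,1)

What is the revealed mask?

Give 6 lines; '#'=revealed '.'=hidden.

Answer: ####..
####..
#####.
##....
......
......

Derivation:
Click 1 (2,0) count=0: revealed 14 new [(0,0) (0,1) (0,2) (0,3) (1,0) (1,1) (1,2) (1,3) (2,0) (2,1) (2,2) (2,3) (3,0) (3,1)] -> total=14
Click 2 (2,4) count=1: revealed 1 new [(2,4)] -> total=15
Click 3 (2,1) count=1: revealed 0 new [(none)] -> total=15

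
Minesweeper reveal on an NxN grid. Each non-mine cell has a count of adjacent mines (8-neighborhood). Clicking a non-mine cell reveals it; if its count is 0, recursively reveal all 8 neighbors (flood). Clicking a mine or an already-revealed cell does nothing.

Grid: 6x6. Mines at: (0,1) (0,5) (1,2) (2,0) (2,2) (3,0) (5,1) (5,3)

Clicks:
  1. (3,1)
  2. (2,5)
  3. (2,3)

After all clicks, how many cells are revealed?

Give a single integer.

Answer: 15

Derivation:
Click 1 (3,1) count=3: revealed 1 new [(3,1)] -> total=1
Click 2 (2,5) count=0: revealed 14 new [(1,3) (1,4) (1,5) (2,3) (2,4) (2,5) (3,3) (3,4) (3,5) (4,3) (4,4) (4,5) (5,4) (5,5)] -> total=15
Click 3 (2,3) count=2: revealed 0 new [(none)] -> total=15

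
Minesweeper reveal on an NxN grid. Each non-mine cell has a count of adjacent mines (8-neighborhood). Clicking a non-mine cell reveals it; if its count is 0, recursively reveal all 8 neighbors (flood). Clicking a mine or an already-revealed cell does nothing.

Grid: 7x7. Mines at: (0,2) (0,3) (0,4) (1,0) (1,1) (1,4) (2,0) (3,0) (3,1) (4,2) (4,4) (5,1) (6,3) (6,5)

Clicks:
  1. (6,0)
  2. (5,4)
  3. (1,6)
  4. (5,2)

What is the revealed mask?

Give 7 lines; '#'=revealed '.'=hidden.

Click 1 (6,0) count=1: revealed 1 new [(6,0)] -> total=1
Click 2 (5,4) count=3: revealed 1 new [(5,4)] -> total=2
Click 3 (1,6) count=0: revealed 12 new [(0,5) (0,6) (1,5) (1,6) (2,5) (2,6) (3,5) (3,6) (4,5) (4,6) (5,5) (5,6)] -> total=14
Click 4 (5,2) count=3: revealed 1 new [(5,2)] -> total=15

Answer: .....##
.....##
.....##
.....##
.....##
..#.###
#......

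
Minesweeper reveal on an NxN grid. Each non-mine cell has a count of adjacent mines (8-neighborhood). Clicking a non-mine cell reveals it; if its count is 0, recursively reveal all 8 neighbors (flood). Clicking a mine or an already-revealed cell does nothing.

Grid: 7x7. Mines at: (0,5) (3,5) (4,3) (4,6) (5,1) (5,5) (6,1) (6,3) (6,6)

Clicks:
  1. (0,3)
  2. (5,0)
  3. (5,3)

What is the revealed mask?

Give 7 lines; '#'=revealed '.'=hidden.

Click 1 (0,3) count=0: revealed 23 new [(0,0) (0,1) (0,2) (0,3) (0,4) (1,0) (1,1) (1,2) (1,3) (1,4) (2,0) (2,1) (2,2) (2,3) (2,4) (3,0) (3,1) (3,2) (3,3) (3,4) (4,0) (4,1) (4,2)] -> total=23
Click 2 (5,0) count=2: revealed 1 new [(5,0)] -> total=24
Click 3 (5,3) count=2: revealed 1 new [(5,3)] -> total=25

Answer: #####..
#####..
#####..
#####..
###....
#..#...
.......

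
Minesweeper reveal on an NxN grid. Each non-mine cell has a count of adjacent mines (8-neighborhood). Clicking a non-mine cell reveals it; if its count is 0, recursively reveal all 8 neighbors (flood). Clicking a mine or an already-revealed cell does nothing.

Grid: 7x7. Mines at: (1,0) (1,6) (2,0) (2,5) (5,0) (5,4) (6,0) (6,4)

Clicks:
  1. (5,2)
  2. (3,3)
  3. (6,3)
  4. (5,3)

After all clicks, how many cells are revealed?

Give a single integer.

Answer: 28

Derivation:
Click 1 (5,2) count=0: revealed 28 new [(0,1) (0,2) (0,3) (0,4) (0,5) (1,1) (1,2) (1,3) (1,4) (1,5) (2,1) (2,2) (2,3) (2,4) (3,1) (3,2) (3,3) (3,4) (4,1) (4,2) (4,3) (4,4) (5,1) (5,2) (5,3) (6,1) (6,2) (6,3)] -> total=28
Click 2 (3,3) count=0: revealed 0 new [(none)] -> total=28
Click 3 (6,3) count=2: revealed 0 new [(none)] -> total=28
Click 4 (5,3) count=2: revealed 0 new [(none)] -> total=28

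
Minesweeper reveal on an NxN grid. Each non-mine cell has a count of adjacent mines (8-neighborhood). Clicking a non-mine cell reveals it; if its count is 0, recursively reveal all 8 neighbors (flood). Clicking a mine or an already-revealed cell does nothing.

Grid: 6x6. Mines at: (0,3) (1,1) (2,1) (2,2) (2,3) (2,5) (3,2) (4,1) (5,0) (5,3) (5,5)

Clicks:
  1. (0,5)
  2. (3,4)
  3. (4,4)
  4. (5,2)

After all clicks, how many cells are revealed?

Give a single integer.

Answer: 7

Derivation:
Click 1 (0,5) count=0: revealed 4 new [(0,4) (0,5) (1,4) (1,5)] -> total=4
Click 2 (3,4) count=2: revealed 1 new [(3,4)] -> total=5
Click 3 (4,4) count=2: revealed 1 new [(4,4)] -> total=6
Click 4 (5,2) count=2: revealed 1 new [(5,2)] -> total=7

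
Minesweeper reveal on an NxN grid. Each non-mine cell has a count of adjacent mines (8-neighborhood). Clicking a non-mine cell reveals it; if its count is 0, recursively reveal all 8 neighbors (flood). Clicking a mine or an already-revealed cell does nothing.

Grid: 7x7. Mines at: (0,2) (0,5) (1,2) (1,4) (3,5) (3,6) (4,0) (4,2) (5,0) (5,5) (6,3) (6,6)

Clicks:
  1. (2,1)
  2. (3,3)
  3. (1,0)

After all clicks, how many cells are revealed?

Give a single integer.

Click 1 (2,1) count=1: revealed 1 new [(2,1)] -> total=1
Click 2 (3,3) count=1: revealed 1 new [(3,3)] -> total=2
Click 3 (1,0) count=0: revealed 7 new [(0,0) (0,1) (1,0) (1,1) (2,0) (3,0) (3,1)] -> total=9

Answer: 9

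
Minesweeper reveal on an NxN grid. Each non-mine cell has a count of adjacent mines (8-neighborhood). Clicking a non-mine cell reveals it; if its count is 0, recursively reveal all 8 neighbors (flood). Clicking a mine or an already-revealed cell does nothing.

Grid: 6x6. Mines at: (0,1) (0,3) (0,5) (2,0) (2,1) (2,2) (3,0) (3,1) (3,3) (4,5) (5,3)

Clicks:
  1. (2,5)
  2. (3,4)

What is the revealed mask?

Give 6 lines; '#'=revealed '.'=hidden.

Answer: ......
....##
....##
....##
......
......

Derivation:
Click 1 (2,5) count=0: revealed 6 new [(1,4) (1,5) (2,4) (2,5) (3,4) (3,5)] -> total=6
Click 2 (3,4) count=2: revealed 0 new [(none)] -> total=6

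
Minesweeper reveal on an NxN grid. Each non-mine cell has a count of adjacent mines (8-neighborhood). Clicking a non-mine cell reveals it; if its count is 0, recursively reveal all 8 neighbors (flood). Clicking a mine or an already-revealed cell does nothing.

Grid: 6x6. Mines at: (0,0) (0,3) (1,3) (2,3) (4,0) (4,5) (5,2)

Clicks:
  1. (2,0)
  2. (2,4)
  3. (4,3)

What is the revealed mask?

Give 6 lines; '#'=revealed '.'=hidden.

Answer: ......
###...
###.#.
###...
...#..
......

Derivation:
Click 1 (2,0) count=0: revealed 9 new [(1,0) (1,1) (1,2) (2,0) (2,1) (2,2) (3,0) (3,1) (3,2)] -> total=9
Click 2 (2,4) count=2: revealed 1 new [(2,4)] -> total=10
Click 3 (4,3) count=1: revealed 1 new [(4,3)] -> total=11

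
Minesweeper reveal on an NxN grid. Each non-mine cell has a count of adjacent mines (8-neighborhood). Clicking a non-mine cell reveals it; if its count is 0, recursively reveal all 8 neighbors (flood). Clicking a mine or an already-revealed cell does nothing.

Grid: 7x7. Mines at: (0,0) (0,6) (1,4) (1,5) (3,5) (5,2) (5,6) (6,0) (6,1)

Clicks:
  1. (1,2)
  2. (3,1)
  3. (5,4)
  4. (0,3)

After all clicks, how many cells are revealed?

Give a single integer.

Answer: 31

Derivation:
Click 1 (1,2) count=0: revealed 24 new [(0,1) (0,2) (0,3) (1,0) (1,1) (1,2) (1,3) (2,0) (2,1) (2,2) (2,3) (2,4) (3,0) (3,1) (3,2) (3,3) (3,4) (4,0) (4,1) (4,2) (4,3) (4,4) (5,0) (5,1)] -> total=24
Click 2 (3,1) count=0: revealed 0 new [(none)] -> total=24
Click 3 (5,4) count=0: revealed 7 new [(4,5) (5,3) (5,4) (5,5) (6,3) (6,4) (6,5)] -> total=31
Click 4 (0,3) count=1: revealed 0 new [(none)] -> total=31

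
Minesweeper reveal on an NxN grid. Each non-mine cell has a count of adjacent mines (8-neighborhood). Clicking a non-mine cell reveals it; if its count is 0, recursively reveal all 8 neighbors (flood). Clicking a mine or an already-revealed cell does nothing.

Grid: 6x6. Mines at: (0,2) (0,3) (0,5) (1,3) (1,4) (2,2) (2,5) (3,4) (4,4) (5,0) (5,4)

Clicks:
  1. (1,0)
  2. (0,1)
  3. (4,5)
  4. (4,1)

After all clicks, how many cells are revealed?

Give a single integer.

Click 1 (1,0) count=0: revealed 10 new [(0,0) (0,1) (1,0) (1,1) (2,0) (2,1) (3,0) (3,1) (4,0) (4,1)] -> total=10
Click 2 (0,1) count=1: revealed 0 new [(none)] -> total=10
Click 3 (4,5) count=3: revealed 1 new [(4,5)] -> total=11
Click 4 (4,1) count=1: revealed 0 new [(none)] -> total=11

Answer: 11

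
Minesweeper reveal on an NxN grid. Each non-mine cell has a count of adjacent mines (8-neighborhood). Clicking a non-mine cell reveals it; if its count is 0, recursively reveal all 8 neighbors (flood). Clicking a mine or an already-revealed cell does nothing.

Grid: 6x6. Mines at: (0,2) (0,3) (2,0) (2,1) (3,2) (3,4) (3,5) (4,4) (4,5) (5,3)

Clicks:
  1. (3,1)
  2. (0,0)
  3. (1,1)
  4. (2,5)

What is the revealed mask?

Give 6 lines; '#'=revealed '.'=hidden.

Click 1 (3,1) count=3: revealed 1 new [(3,1)] -> total=1
Click 2 (0,0) count=0: revealed 4 new [(0,0) (0,1) (1,0) (1,1)] -> total=5
Click 3 (1,1) count=3: revealed 0 new [(none)] -> total=5
Click 4 (2,5) count=2: revealed 1 new [(2,5)] -> total=6

Answer: ##....
##....
.....#
.#....
......
......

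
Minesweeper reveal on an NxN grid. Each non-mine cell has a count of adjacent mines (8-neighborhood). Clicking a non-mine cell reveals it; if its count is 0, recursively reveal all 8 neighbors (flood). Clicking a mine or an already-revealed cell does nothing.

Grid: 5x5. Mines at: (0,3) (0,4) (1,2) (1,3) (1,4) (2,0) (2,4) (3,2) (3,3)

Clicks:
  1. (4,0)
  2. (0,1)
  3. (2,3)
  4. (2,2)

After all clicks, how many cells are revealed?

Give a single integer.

Answer: 7

Derivation:
Click 1 (4,0) count=0: revealed 4 new [(3,0) (3,1) (4,0) (4,1)] -> total=4
Click 2 (0,1) count=1: revealed 1 new [(0,1)] -> total=5
Click 3 (2,3) count=6: revealed 1 new [(2,3)] -> total=6
Click 4 (2,2) count=4: revealed 1 new [(2,2)] -> total=7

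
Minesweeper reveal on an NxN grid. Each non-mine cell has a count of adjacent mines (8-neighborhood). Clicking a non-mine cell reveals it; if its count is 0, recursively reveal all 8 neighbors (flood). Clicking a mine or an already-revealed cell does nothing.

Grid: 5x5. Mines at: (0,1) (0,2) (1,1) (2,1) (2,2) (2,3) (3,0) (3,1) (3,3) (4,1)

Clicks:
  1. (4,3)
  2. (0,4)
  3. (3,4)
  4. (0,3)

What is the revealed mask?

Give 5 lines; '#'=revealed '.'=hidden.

Answer: ...##
...##
.....
....#
...#.

Derivation:
Click 1 (4,3) count=1: revealed 1 new [(4,3)] -> total=1
Click 2 (0,4) count=0: revealed 4 new [(0,3) (0,4) (1,3) (1,4)] -> total=5
Click 3 (3,4) count=2: revealed 1 new [(3,4)] -> total=6
Click 4 (0,3) count=1: revealed 0 new [(none)] -> total=6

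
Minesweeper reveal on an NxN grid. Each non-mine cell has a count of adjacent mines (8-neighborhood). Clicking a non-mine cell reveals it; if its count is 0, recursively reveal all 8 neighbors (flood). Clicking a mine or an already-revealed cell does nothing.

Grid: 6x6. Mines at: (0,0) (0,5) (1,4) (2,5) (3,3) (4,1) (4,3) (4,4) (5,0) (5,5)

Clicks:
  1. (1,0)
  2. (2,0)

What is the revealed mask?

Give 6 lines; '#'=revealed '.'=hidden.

Click 1 (1,0) count=1: revealed 1 new [(1,0)] -> total=1
Click 2 (2,0) count=0: revealed 13 new [(0,1) (0,2) (0,3) (1,1) (1,2) (1,3) (2,0) (2,1) (2,2) (2,3) (3,0) (3,1) (3,2)] -> total=14

Answer: .###..
####..
####..
###...
......
......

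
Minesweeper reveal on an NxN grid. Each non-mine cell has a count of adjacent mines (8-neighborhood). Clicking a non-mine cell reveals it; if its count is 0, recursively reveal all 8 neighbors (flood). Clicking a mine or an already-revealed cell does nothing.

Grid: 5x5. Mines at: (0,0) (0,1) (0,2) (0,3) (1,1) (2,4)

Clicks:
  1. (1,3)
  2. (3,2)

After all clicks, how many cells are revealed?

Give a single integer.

Answer: 15

Derivation:
Click 1 (1,3) count=3: revealed 1 new [(1,3)] -> total=1
Click 2 (3,2) count=0: revealed 14 new [(2,0) (2,1) (2,2) (2,3) (3,0) (3,1) (3,2) (3,3) (3,4) (4,0) (4,1) (4,2) (4,3) (4,4)] -> total=15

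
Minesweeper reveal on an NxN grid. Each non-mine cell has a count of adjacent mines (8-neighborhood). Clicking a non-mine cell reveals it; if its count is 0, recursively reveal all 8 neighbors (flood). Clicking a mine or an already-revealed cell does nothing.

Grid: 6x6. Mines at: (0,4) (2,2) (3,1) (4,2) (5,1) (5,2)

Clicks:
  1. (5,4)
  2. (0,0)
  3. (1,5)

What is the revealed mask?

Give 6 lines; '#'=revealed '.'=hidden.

Click 1 (5,4) count=0: revealed 15 new [(1,3) (1,4) (1,5) (2,3) (2,4) (2,5) (3,3) (3,4) (3,5) (4,3) (4,4) (4,5) (5,3) (5,4) (5,5)] -> total=15
Click 2 (0,0) count=0: revealed 9 new [(0,0) (0,1) (0,2) (0,3) (1,0) (1,1) (1,2) (2,0) (2,1)] -> total=24
Click 3 (1,5) count=1: revealed 0 new [(none)] -> total=24

Answer: ####..
######
##.###
...###
...###
...###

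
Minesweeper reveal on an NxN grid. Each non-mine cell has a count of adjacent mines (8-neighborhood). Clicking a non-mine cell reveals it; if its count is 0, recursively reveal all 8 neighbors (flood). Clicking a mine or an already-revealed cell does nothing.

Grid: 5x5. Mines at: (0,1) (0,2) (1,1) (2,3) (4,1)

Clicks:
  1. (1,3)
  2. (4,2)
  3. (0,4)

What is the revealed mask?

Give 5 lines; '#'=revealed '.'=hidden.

Click 1 (1,3) count=2: revealed 1 new [(1,3)] -> total=1
Click 2 (4,2) count=1: revealed 1 new [(4,2)] -> total=2
Click 3 (0,4) count=0: revealed 3 new [(0,3) (0,4) (1,4)] -> total=5

Answer: ...##
...##
.....
.....
..#..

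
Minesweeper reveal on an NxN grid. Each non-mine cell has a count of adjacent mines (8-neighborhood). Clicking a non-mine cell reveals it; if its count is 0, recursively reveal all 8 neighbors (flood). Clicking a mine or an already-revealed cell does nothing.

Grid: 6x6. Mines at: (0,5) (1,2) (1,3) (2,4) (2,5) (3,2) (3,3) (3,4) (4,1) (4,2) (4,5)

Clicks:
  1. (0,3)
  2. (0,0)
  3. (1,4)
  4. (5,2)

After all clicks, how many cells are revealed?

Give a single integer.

Click 1 (0,3) count=2: revealed 1 new [(0,3)] -> total=1
Click 2 (0,0) count=0: revealed 8 new [(0,0) (0,1) (1,0) (1,1) (2,0) (2,1) (3,0) (3,1)] -> total=9
Click 3 (1,4) count=4: revealed 1 new [(1,4)] -> total=10
Click 4 (5,2) count=2: revealed 1 new [(5,2)] -> total=11

Answer: 11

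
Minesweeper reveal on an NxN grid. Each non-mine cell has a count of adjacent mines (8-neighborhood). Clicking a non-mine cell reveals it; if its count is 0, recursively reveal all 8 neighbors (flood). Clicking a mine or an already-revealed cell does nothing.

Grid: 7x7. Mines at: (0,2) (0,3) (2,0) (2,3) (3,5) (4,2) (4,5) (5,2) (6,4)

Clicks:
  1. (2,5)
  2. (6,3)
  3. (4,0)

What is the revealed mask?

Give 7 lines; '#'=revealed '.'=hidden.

Click 1 (2,5) count=1: revealed 1 new [(2,5)] -> total=1
Click 2 (6,3) count=2: revealed 1 new [(6,3)] -> total=2
Click 3 (4,0) count=0: revealed 8 new [(3,0) (3,1) (4,0) (4,1) (5,0) (5,1) (6,0) (6,1)] -> total=10

Answer: .......
.......
.....#.
##.....
##.....
##.....
##.#...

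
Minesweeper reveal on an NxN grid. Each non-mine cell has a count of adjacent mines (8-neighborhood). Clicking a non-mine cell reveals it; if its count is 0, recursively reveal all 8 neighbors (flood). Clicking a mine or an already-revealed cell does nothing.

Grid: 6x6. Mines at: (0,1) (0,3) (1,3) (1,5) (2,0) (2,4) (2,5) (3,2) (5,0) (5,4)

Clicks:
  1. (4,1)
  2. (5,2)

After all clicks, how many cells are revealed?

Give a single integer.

Click 1 (4,1) count=2: revealed 1 new [(4,1)] -> total=1
Click 2 (5,2) count=0: revealed 5 new [(4,2) (4,3) (5,1) (5,2) (5,3)] -> total=6

Answer: 6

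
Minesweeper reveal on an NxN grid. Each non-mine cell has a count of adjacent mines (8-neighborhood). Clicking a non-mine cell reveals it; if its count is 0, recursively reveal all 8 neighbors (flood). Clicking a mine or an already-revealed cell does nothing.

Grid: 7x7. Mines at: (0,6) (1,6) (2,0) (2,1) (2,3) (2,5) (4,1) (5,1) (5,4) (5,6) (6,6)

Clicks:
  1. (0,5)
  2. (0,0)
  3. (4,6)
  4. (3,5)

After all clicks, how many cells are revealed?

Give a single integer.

Answer: 14

Derivation:
Click 1 (0,5) count=2: revealed 1 new [(0,5)] -> total=1
Click 2 (0,0) count=0: revealed 11 new [(0,0) (0,1) (0,2) (0,3) (0,4) (1,0) (1,1) (1,2) (1,3) (1,4) (1,5)] -> total=12
Click 3 (4,6) count=1: revealed 1 new [(4,6)] -> total=13
Click 4 (3,5) count=1: revealed 1 new [(3,5)] -> total=14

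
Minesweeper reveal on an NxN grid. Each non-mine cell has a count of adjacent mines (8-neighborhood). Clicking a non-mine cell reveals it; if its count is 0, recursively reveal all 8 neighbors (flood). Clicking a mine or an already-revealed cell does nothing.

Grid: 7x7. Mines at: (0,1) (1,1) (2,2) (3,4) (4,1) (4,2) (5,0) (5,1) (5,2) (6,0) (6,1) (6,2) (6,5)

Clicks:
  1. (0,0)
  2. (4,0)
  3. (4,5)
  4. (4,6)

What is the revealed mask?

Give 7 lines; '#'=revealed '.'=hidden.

Click 1 (0,0) count=2: revealed 1 new [(0,0)] -> total=1
Click 2 (4,0) count=3: revealed 1 new [(4,0)] -> total=2
Click 3 (4,5) count=1: revealed 1 new [(4,5)] -> total=3
Click 4 (4,6) count=0: revealed 19 new [(0,2) (0,3) (0,4) (0,5) (0,6) (1,2) (1,3) (1,4) (1,5) (1,6) (2,3) (2,4) (2,5) (2,6) (3,5) (3,6) (4,6) (5,5) (5,6)] -> total=22

Answer: #.#####
..#####
...####
.....##
#....##
.....##
.......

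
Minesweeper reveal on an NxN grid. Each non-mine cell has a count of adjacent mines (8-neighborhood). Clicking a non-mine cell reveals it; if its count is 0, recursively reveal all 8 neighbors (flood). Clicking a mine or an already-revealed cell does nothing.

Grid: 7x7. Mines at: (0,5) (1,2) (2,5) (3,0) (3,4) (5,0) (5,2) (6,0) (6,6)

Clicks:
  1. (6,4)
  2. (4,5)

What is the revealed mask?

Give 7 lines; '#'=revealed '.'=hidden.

Click 1 (6,4) count=0: revealed 9 new [(4,3) (4,4) (4,5) (5,3) (5,4) (5,5) (6,3) (6,4) (6,5)] -> total=9
Click 2 (4,5) count=1: revealed 0 new [(none)] -> total=9

Answer: .......
.......
.......
.......
...###.
...###.
...###.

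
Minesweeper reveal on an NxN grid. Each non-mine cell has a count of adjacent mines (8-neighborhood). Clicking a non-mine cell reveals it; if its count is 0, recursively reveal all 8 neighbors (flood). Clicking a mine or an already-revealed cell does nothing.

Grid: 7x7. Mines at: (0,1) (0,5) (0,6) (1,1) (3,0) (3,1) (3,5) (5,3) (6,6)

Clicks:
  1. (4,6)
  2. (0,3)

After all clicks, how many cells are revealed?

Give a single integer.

Click 1 (4,6) count=1: revealed 1 new [(4,6)] -> total=1
Click 2 (0,3) count=0: revealed 15 new [(0,2) (0,3) (0,4) (1,2) (1,3) (1,4) (2,2) (2,3) (2,4) (3,2) (3,3) (3,4) (4,2) (4,3) (4,4)] -> total=16

Answer: 16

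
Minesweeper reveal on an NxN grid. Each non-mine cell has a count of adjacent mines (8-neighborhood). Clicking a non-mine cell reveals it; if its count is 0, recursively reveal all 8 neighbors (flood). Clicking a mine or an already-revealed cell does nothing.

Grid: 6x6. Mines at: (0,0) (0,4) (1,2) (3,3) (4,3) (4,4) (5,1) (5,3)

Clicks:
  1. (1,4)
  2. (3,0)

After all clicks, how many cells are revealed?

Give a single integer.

Answer: 12

Derivation:
Click 1 (1,4) count=1: revealed 1 new [(1,4)] -> total=1
Click 2 (3,0) count=0: revealed 11 new [(1,0) (1,1) (2,0) (2,1) (2,2) (3,0) (3,1) (3,2) (4,0) (4,1) (4,2)] -> total=12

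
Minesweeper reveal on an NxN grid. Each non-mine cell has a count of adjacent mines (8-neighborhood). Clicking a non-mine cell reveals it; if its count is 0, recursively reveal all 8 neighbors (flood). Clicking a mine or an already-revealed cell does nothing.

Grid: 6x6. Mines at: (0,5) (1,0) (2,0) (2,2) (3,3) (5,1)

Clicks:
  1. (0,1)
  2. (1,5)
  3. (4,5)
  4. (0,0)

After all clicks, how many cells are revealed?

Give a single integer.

Answer: 16

Derivation:
Click 1 (0,1) count=1: revealed 1 new [(0,1)] -> total=1
Click 2 (1,5) count=1: revealed 1 new [(1,5)] -> total=2
Click 3 (4,5) count=0: revealed 13 new [(1,4) (2,4) (2,5) (3,4) (3,5) (4,2) (4,3) (4,4) (4,5) (5,2) (5,3) (5,4) (5,5)] -> total=15
Click 4 (0,0) count=1: revealed 1 new [(0,0)] -> total=16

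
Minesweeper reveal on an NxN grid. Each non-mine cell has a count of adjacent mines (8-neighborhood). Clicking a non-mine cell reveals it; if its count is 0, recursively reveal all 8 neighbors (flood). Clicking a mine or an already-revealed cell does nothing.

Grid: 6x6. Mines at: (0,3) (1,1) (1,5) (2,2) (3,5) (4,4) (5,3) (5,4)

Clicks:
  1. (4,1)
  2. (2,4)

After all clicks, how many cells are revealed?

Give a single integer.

Click 1 (4,1) count=0: revealed 11 new [(2,0) (2,1) (3,0) (3,1) (3,2) (4,0) (4,1) (4,2) (5,0) (5,1) (5,2)] -> total=11
Click 2 (2,4) count=2: revealed 1 new [(2,4)] -> total=12

Answer: 12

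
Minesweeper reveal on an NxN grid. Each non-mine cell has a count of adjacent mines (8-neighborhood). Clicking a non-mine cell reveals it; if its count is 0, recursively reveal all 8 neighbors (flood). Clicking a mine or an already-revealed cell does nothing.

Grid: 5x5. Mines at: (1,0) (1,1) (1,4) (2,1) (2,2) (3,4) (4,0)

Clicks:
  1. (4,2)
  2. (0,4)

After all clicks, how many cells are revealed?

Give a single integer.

Click 1 (4,2) count=0: revealed 6 new [(3,1) (3,2) (3,3) (4,1) (4,2) (4,3)] -> total=6
Click 2 (0,4) count=1: revealed 1 new [(0,4)] -> total=7

Answer: 7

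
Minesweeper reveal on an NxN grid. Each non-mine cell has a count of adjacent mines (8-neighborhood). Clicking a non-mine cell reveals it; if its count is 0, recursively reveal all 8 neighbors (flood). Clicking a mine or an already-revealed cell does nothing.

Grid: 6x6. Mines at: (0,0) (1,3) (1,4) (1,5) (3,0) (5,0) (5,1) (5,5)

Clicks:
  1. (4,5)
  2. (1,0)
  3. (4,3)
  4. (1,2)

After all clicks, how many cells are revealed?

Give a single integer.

Click 1 (4,5) count=1: revealed 1 new [(4,5)] -> total=1
Click 2 (1,0) count=1: revealed 1 new [(1,0)] -> total=2
Click 3 (4,3) count=0: revealed 17 new [(2,1) (2,2) (2,3) (2,4) (2,5) (3,1) (3,2) (3,3) (3,4) (3,5) (4,1) (4,2) (4,3) (4,4) (5,2) (5,3) (5,4)] -> total=19
Click 4 (1,2) count=1: revealed 1 new [(1,2)] -> total=20

Answer: 20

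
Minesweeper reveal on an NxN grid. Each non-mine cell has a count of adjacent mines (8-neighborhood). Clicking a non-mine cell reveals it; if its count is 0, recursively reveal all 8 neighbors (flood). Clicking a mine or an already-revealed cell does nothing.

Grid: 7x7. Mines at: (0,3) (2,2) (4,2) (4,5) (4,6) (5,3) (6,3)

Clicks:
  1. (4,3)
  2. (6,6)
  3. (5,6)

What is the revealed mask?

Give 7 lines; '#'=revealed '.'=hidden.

Click 1 (4,3) count=2: revealed 1 new [(4,3)] -> total=1
Click 2 (6,6) count=0: revealed 6 new [(5,4) (5,5) (5,6) (6,4) (6,5) (6,6)] -> total=7
Click 3 (5,6) count=2: revealed 0 new [(none)] -> total=7

Answer: .......
.......
.......
.......
...#...
....###
....###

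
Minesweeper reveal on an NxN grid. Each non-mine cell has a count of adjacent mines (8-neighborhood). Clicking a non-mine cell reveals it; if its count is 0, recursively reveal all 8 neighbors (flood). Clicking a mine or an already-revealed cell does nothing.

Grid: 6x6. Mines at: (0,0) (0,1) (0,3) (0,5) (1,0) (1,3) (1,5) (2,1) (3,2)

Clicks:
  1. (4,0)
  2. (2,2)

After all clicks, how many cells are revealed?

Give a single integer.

Click 1 (4,0) count=0: revealed 20 new [(2,3) (2,4) (2,5) (3,0) (3,1) (3,3) (3,4) (3,5) (4,0) (4,1) (4,2) (4,3) (4,4) (4,5) (5,0) (5,1) (5,2) (5,3) (5,4) (5,5)] -> total=20
Click 2 (2,2) count=3: revealed 1 new [(2,2)] -> total=21

Answer: 21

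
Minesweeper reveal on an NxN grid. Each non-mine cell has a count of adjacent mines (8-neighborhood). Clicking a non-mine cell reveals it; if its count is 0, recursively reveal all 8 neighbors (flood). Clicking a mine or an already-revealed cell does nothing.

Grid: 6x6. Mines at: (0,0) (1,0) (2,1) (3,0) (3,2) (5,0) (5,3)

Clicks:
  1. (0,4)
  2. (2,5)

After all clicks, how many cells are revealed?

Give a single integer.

Answer: 22

Derivation:
Click 1 (0,4) count=0: revealed 22 new [(0,1) (0,2) (0,3) (0,4) (0,5) (1,1) (1,2) (1,3) (1,4) (1,5) (2,2) (2,3) (2,4) (2,5) (3,3) (3,4) (3,5) (4,3) (4,4) (4,5) (5,4) (5,5)] -> total=22
Click 2 (2,5) count=0: revealed 0 new [(none)] -> total=22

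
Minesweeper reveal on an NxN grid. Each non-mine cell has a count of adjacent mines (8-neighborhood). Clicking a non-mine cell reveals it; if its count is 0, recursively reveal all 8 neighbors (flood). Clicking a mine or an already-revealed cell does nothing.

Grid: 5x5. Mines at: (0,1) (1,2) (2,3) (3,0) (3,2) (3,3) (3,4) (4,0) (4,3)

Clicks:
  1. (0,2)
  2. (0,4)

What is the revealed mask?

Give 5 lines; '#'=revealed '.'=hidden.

Answer: ..###
...##
.....
.....
.....

Derivation:
Click 1 (0,2) count=2: revealed 1 new [(0,2)] -> total=1
Click 2 (0,4) count=0: revealed 4 new [(0,3) (0,4) (1,3) (1,4)] -> total=5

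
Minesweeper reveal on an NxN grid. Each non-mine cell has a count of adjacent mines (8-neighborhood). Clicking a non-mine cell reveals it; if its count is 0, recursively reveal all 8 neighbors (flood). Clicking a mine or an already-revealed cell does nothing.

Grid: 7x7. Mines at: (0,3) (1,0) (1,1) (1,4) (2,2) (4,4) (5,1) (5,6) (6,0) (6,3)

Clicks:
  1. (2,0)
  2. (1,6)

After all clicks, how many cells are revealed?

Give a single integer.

Click 1 (2,0) count=2: revealed 1 new [(2,0)] -> total=1
Click 2 (1,6) count=0: revealed 10 new [(0,5) (0,6) (1,5) (1,6) (2,5) (2,6) (3,5) (3,6) (4,5) (4,6)] -> total=11

Answer: 11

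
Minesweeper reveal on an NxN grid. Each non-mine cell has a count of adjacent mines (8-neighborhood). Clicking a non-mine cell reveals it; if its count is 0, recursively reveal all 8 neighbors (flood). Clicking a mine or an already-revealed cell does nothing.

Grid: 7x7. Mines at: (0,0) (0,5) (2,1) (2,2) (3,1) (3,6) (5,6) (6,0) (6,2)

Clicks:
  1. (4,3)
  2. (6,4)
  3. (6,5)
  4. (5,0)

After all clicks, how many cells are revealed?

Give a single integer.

Click 1 (4,3) count=0: revealed 21 new [(1,3) (1,4) (1,5) (2,3) (2,4) (2,5) (3,2) (3,3) (3,4) (3,5) (4,2) (4,3) (4,4) (4,5) (5,2) (5,3) (5,4) (5,5) (6,3) (6,4) (6,5)] -> total=21
Click 2 (6,4) count=0: revealed 0 new [(none)] -> total=21
Click 3 (6,5) count=1: revealed 0 new [(none)] -> total=21
Click 4 (5,0) count=1: revealed 1 new [(5,0)] -> total=22

Answer: 22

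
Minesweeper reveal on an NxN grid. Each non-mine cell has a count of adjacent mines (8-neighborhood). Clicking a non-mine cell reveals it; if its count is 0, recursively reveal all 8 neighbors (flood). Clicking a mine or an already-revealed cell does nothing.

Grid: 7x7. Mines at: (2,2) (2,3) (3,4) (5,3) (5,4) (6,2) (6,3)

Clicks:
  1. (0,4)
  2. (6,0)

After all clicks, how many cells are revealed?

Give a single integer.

Click 1 (0,4) count=0: revealed 38 new [(0,0) (0,1) (0,2) (0,3) (0,4) (0,5) (0,6) (1,0) (1,1) (1,2) (1,3) (1,4) (1,5) (1,6) (2,0) (2,1) (2,4) (2,5) (2,6) (3,0) (3,1) (3,2) (3,5) (3,6) (4,0) (4,1) (4,2) (4,5) (4,6) (5,0) (5,1) (5,2) (5,5) (5,6) (6,0) (6,1) (6,5) (6,6)] -> total=38
Click 2 (6,0) count=0: revealed 0 new [(none)] -> total=38

Answer: 38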